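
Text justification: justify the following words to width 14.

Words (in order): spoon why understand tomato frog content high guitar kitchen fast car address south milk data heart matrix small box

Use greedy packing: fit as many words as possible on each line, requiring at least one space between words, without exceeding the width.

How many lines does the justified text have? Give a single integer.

Answer: 10

Derivation:
Line 1: ['spoon', 'why'] (min_width=9, slack=5)
Line 2: ['understand'] (min_width=10, slack=4)
Line 3: ['tomato', 'frog'] (min_width=11, slack=3)
Line 4: ['content', 'high'] (min_width=12, slack=2)
Line 5: ['guitar', 'kitchen'] (min_width=14, slack=0)
Line 6: ['fast', 'car'] (min_width=8, slack=6)
Line 7: ['address', 'south'] (min_width=13, slack=1)
Line 8: ['milk', 'data'] (min_width=9, slack=5)
Line 9: ['heart', 'matrix'] (min_width=12, slack=2)
Line 10: ['small', 'box'] (min_width=9, slack=5)
Total lines: 10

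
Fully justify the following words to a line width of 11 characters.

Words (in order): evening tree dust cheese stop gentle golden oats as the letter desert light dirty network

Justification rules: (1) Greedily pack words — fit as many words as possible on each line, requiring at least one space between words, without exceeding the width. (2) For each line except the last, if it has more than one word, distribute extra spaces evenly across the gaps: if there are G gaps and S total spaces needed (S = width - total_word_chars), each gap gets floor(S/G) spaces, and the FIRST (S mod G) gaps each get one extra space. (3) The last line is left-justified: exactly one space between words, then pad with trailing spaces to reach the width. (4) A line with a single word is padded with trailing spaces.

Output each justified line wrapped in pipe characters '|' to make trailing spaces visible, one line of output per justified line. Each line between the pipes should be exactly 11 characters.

Line 1: ['evening'] (min_width=7, slack=4)
Line 2: ['tree', 'dust'] (min_width=9, slack=2)
Line 3: ['cheese', 'stop'] (min_width=11, slack=0)
Line 4: ['gentle'] (min_width=6, slack=5)
Line 5: ['golden', 'oats'] (min_width=11, slack=0)
Line 6: ['as', 'the'] (min_width=6, slack=5)
Line 7: ['letter'] (min_width=6, slack=5)
Line 8: ['desert'] (min_width=6, slack=5)
Line 9: ['light', 'dirty'] (min_width=11, slack=0)
Line 10: ['network'] (min_width=7, slack=4)

Answer: |evening    |
|tree   dust|
|cheese stop|
|gentle     |
|golden oats|
|as      the|
|letter     |
|desert     |
|light dirty|
|network    |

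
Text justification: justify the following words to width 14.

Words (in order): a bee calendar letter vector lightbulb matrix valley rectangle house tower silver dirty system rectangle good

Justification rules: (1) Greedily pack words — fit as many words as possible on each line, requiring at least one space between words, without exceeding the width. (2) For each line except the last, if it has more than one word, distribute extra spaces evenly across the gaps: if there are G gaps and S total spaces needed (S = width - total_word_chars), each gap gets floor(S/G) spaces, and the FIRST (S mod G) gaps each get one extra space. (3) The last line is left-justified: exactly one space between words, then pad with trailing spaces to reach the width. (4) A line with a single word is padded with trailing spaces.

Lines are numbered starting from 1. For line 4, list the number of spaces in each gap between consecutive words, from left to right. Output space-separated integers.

Line 1: ['a', 'bee', 'calendar'] (min_width=14, slack=0)
Line 2: ['letter', 'vector'] (min_width=13, slack=1)
Line 3: ['lightbulb'] (min_width=9, slack=5)
Line 4: ['matrix', 'valley'] (min_width=13, slack=1)
Line 5: ['rectangle'] (min_width=9, slack=5)
Line 6: ['house', 'tower'] (min_width=11, slack=3)
Line 7: ['silver', 'dirty'] (min_width=12, slack=2)
Line 8: ['system'] (min_width=6, slack=8)
Line 9: ['rectangle', 'good'] (min_width=14, slack=0)

Answer: 2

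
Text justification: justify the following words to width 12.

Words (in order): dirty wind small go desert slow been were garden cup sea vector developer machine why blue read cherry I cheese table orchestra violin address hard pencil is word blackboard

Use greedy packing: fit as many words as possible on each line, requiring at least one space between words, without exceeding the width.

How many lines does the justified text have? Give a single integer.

Line 1: ['dirty', 'wind'] (min_width=10, slack=2)
Line 2: ['small', 'go'] (min_width=8, slack=4)
Line 3: ['desert', 'slow'] (min_width=11, slack=1)
Line 4: ['been', 'were'] (min_width=9, slack=3)
Line 5: ['garden', 'cup'] (min_width=10, slack=2)
Line 6: ['sea', 'vector'] (min_width=10, slack=2)
Line 7: ['developer'] (min_width=9, slack=3)
Line 8: ['machine', 'why'] (min_width=11, slack=1)
Line 9: ['blue', 'read'] (min_width=9, slack=3)
Line 10: ['cherry', 'I'] (min_width=8, slack=4)
Line 11: ['cheese', 'table'] (min_width=12, slack=0)
Line 12: ['orchestra'] (min_width=9, slack=3)
Line 13: ['violin'] (min_width=6, slack=6)
Line 14: ['address', 'hard'] (min_width=12, slack=0)
Line 15: ['pencil', 'is'] (min_width=9, slack=3)
Line 16: ['word'] (min_width=4, slack=8)
Line 17: ['blackboard'] (min_width=10, slack=2)
Total lines: 17

Answer: 17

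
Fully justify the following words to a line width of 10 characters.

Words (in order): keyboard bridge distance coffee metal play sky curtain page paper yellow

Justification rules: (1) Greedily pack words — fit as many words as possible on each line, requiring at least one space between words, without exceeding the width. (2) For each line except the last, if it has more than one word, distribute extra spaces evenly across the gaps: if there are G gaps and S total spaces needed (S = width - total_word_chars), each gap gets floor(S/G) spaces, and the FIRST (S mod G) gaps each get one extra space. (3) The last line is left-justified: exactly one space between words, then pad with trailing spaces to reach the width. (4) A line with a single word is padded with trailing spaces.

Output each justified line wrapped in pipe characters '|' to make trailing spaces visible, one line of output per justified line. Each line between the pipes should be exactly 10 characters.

Line 1: ['keyboard'] (min_width=8, slack=2)
Line 2: ['bridge'] (min_width=6, slack=4)
Line 3: ['distance'] (min_width=8, slack=2)
Line 4: ['coffee'] (min_width=6, slack=4)
Line 5: ['metal', 'play'] (min_width=10, slack=0)
Line 6: ['sky'] (min_width=3, slack=7)
Line 7: ['curtain'] (min_width=7, slack=3)
Line 8: ['page', 'paper'] (min_width=10, slack=0)
Line 9: ['yellow'] (min_width=6, slack=4)

Answer: |keyboard  |
|bridge    |
|distance  |
|coffee    |
|metal play|
|sky       |
|curtain   |
|page paper|
|yellow    |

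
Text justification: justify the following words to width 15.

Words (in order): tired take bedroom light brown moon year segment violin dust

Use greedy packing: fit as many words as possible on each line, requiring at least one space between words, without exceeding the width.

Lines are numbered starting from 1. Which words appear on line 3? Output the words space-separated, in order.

Answer: brown moon year

Derivation:
Line 1: ['tired', 'take'] (min_width=10, slack=5)
Line 2: ['bedroom', 'light'] (min_width=13, slack=2)
Line 3: ['brown', 'moon', 'year'] (min_width=15, slack=0)
Line 4: ['segment', 'violin'] (min_width=14, slack=1)
Line 5: ['dust'] (min_width=4, slack=11)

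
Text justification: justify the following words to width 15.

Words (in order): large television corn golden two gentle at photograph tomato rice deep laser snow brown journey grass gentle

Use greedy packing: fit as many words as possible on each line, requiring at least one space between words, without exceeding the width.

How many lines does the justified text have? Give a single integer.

Line 1: ['large'] (min_width=5, slack=10)
Line 2: ['television', 'corn'] (min_width=15, slack=0)
Line 3: ['golden', 'two'] (min_width=10, slack=5)
Line 4: ['gentle', 'at'] (min_width=9, slack=6)
Line 5: ['photograph'] (min_width=10, slack=5)
Line 6: ['tomato', 'rice'] (min_width=11, slack=4)
Line 7: ['deep', 'laser', 'snow'] (min_width=15, slack=0)
Line 8: ['brown', 'journey'] (min_width=13, slack=2)
Line 9: ['grass', 'gentle'] (min_width=12, slack=3)
Total lines: 9

Answer: 9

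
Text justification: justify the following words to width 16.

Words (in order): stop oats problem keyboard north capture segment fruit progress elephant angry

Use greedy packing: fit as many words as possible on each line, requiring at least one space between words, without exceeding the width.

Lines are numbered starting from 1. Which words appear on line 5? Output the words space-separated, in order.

Line 1: ['stop', 'oats'] (min_width=9, slack=7)
Line 2: ['problem', 'keyboard'] (min_width=16, slack=0)
Line 3: ['north', 'capture'] (min_width=13, slack=3)
Line 4: ['segment', 'fruit'] (min_width=13, slack=3)
Line 5: ['progress'] (min_width=8, slack=8)
Line 6: ['elephant', 'angry'] (min_width=14, slack=2)

Answer: progress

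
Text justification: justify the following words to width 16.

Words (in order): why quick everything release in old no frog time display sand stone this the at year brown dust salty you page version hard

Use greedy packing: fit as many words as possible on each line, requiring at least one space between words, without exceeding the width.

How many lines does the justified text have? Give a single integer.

Line 1: ['why', 'quick'] (min_width=9, slack=7)
Line 2: ['everything'] (min_width=10, slack=6)
Line 3: ['release', 'in', 'old'] (min_width=14, slack=2)
Line 4: ['no', 'frog', 'time'] (min_width=12, slack=4)
Line 5: ['display', 'sand'] (min_width=12, slack=4)
Line 6: ['stone', 'this', 'the'] (min_width=14, slack=2)
Line 7: ['at', 'year', 'brown'] (min_width=13, slack=3)
Line 8: ['dust', 'salty', 'you'] (min_width=14, slack=2)
Line 9: ['page', 'version'] (min_width=12, slack=4)
Line 10: ['hard'] (min_width=4, slack=12)
Total lines: 10

Answer: 10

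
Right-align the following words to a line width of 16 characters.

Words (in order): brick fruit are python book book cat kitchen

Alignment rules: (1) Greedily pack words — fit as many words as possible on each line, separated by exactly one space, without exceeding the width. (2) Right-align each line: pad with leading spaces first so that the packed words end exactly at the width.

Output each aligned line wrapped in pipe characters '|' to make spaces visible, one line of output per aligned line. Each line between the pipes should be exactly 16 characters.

Line 1: ['brick', 'fruit', 'are'] (min_width=15, slack=1)
Line 2: ['python', 'book', 'book'] (min_width=16, slack=0)
Line 3: ['cat', 'kitchen'] (min_width=11, slack=5)

Answer: | brick fruit are|
|python book book|
|     cat kitchen|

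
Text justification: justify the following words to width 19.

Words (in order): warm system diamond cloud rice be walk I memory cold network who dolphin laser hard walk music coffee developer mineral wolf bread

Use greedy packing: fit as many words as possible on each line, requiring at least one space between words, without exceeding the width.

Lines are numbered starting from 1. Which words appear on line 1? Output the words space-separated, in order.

Line 1: ['warm', 'system', 'diamond'] (min_width=19, slack=0)
Line 2: ['cloud', 'rice', 'be', 'walk'] (min_width=18, slack=1)
Line 3: ['I', 'memory', 'cold'] (min_width=13, slack=6)
Line 4: ['network', 'who', 'dolphin'] (min_width=19, slack=0)
Line 5: ['laser', 'hard', 'walk'] (min_width=15, slack=4)
Line 6: ['music', 'coffee'] (min_width=12, slack=7)
Line 7: ['developer', 'mineral'] (min_width=17, slack=2)
Line 8: ['wolf', 'bread'] (min_width=10, slack=9)

Answer: warm system diamond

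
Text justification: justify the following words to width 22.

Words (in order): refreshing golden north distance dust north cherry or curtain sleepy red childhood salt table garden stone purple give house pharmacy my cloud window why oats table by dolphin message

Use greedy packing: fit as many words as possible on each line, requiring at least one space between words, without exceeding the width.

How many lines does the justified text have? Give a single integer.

Line 1: ['refreshing', 'golden'] (min_width=17, slack=5)
Line 2: ['north', 'distance', 'dust'] (min_width=19, slack=3)
Line 3: ['north', 'cherry', 'or'] (min_width=15, slack=7)
Line 4: ['curtain', 'sleepy', 'red'] (min_width=18, slack=4)
Line 5: ['childhood', 'salt', 'table'] (min_width=20, slack=2)
Line 6: ['garden', 'stone', 'purple'] (min_width=19, slack=3)
Line 7: ['give', 'house', 'pharmacy', 'my'] (min_width=22, slack=0)
Line 8: ['cloud', 'window', 'why', 'oats'] (min_width=21, slack=1)
Line 9: ['table', 'by', 'dolphin'] (min_width=16, slack=6)
Line 10: ['message'] (min_width=7, slack=15)
Total lines: 10

Answer: 10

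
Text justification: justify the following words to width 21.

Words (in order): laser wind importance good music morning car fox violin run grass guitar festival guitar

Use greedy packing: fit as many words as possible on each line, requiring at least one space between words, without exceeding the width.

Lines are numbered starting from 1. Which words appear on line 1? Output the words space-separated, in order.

Line 1: ['laser', 'wind', 'importance'] (min_width=21, slack=0)
Line 2: ['good', 'music', 'morning'] (min_width=18, slack=3)
Line 3: ['car', 'fox', 'violin', 'run'] (min_width=18, slack=3)
Line 4: ['grass', 'guitar', 'festival'] (min_width=21, slack=0)
Line 5: ['guitar'] (min_width=6, slack=15)

Answer: laser wind importance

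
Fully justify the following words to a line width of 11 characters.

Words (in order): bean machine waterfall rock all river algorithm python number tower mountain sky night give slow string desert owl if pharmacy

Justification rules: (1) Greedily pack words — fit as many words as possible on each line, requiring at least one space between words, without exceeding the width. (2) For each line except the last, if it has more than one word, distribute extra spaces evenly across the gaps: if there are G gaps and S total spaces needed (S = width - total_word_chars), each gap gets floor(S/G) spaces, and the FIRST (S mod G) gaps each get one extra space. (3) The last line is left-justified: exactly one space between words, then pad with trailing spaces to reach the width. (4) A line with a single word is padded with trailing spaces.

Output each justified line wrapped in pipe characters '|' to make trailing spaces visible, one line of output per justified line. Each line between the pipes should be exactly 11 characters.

Line 1: ['bean'] (min_width=4, slack=7)
Line 2: ['machine'] (min_width=7, slack=4)
Line 3: ['waterfall'] (min_width=9, slack=2)
Line 4: ['rock', 'all'] (min_width=8, slack=3)
Line 5: ['river'] (min_width=5, slack=6)
Line 6: ['algorithm'] (min_width=9, slack=2)
Line 7: ['python'] (min_width=6, slack=5)
Line 8: ['number'] (min_width=6, slack=5)
Line 9: ['tower'] (min_width=5, slack=6)
Line 10: ['mountain'] (min_width=8, slack=3)
Line 11: ['sky', 'night'] (min_width=9, slack=2)
Line 12: ['give', 'slow'] (min_width=9, slack=2)
Line 13: ['string'] (min_width=6, slack=5)
Line 14: ['desert', 'owl'] (min_width=10, slack=1)
Line 15: ['if', 'pharmacy'] (min_width=11, slack=0)

Answer: |bean       |
|machine    |
|waterfall  |
|rock    all|
|river      |
|algorithm  |
|python     |
|number     |
|tower      |
|mountain   |
|sky   night|
|give   slow|
|string     |
|desert  owl|
|if pharmacy|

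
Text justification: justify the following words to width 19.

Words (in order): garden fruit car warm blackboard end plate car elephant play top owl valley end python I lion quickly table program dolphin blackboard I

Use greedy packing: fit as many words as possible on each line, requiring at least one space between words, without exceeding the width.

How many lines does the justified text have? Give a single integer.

Answer: 8

Derivation:
Line 1: ['garden', 'fruit', 'car'] (min_width=16, slack=3)
Line 2: ['warm', 'blackboard', 'end'] (min_width=19, slack=0)
Line 3: ['plate', 'car', 'elephant'] (min_width=18, slack=1)
Line 4: ['play', 'top', 'owl', 'valley'] (min_width=19, slack=0)
Line 5: ['end', 'python', 'I', 'lion'] (min_width=17, slack=2)
Line 6: ['quickly', 'table'] (min_width=13, slack=6)
Line 7: ['program', 'dolphin'] (min_width=15, slack=4)
Line 8: ['blackboard', 'I'] (min_width=12, slack=7)
Total lines: 8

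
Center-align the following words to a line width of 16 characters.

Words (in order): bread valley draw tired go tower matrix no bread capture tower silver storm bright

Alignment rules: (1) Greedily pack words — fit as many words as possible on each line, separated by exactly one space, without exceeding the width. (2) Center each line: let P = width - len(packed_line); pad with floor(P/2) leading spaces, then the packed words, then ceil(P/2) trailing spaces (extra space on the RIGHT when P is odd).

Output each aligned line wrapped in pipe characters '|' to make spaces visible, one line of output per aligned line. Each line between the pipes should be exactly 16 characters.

Answer: |  bread valley  |
| draw tired go  |
|tower matrix no |
| bread capture  |
|  tower silver  |
|  storm bright  |

Derivation:
Line 1: ['bread', 'valley'] (min_width=12, slack=4)
Line 2: ['draw', 'tired', 'go'] (min_width=13, slack=3)
Line 3: ['tower', 'matrix', 'no'] (min_width=15, slack=1)
Line 4: ['bread', 'capture'] (min_width=13, slack=3)
Line 5: ['tower', 'silver'] (min_width=12, slack=4)
Line 6: ['storm', 'bright'] (min_width=12, slack=4)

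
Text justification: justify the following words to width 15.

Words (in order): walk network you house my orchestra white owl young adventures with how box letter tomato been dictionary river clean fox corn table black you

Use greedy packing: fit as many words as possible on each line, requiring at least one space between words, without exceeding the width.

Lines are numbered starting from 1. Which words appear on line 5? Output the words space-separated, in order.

Line 1: ['walk', 'network'] (min_width=12, slack=3)
Line 2: ['you', 'house', 'my'] (min_width=12, slack=3)
Line 3: ['orchestra', 'white'] (min_width=15, slack=0)
Line 4: ['owl', 'young'] (min_width=9, slack=6)
Line 5: ['adventures', 'with'] (min_width=15, slack=0)
Line 6: ['how', 'box', 'letter'] (min_width=14, slack=1)
Line 7: ['tomato', 'been'] (min_width=11, slack=4)
Line 8: ['dictionary'] (min_width=10, slack=5)
Line 9: ['river', 'clean', 'fox'] (min_width=15, slack=0)
Line 10: ['corn', 'table'] (min_width=10, slack=5)
Line 11: ['black', 'you'] (min_width=9, slack=6)

Answer: adventures with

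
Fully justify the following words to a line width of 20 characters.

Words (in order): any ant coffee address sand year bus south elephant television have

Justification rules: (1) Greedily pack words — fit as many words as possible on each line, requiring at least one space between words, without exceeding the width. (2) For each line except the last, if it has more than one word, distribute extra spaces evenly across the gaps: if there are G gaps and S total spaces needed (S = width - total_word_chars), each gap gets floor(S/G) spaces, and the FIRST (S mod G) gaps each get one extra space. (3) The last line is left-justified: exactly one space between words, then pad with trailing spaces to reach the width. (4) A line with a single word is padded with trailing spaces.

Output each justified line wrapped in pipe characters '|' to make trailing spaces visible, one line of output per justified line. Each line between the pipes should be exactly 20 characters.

Line 1: ['any', 'ant', 'coffee'] (min_width=14, slack=6)
Line 2: ['address', 'sand', 'year'] (min_width=17, slack=3)
Line 3: ['bus', 'south', 'elephant'] (min_width=18, slack=2)
Line 4: ['television', 'have'] (min_width=15, slack=5)

Answer: |any    ant    coffee|
|address   sand  year|
|bus  south  elephant|
|television have     |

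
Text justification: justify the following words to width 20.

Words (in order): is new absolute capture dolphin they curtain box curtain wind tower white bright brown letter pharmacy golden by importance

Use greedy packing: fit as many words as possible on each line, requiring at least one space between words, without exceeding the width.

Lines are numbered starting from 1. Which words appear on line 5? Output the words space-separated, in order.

Line 1: ['is', 'new', 'absolute'] (min_width=15, slack=5)
Line 2: ['capture', 'dolphin', 'they'] (min_width=20, slack=0)
Line 3: ['curtain', 'box', 'curtain'] (min_width=19, slack=1)
Line 4: ['wind', 'tower', 'white'] (min_width=16, slack=4)
Line 5: ['bright', 'brown', 'letter'] (min_width=19, slack=1)
Line 6: ['pharmacy', 'golden', 'by'] (min_width=18, slack=2)
Line 7: ['importance'] (min_width=10, slack=10)

Answer: bright brown letter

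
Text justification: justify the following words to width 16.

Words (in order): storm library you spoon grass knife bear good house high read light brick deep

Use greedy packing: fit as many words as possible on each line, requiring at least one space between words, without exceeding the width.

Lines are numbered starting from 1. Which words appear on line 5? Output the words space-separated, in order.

Line 1: ['storm', 'library'] (min_width=13, slack=3)
Line 2: ['you', 'spoon', 'grass'] (min_width=15, slack=1)
Line 3: ['knife', 'bear', 'good'] (min_width=15, slack=1)
Line 4: ['house', 'high', 'read'] (min_width=15, slack=1)
Line 5: ['light', 'brick', 'deep'] (min_width=16, slack=0)

Answer: light brick deep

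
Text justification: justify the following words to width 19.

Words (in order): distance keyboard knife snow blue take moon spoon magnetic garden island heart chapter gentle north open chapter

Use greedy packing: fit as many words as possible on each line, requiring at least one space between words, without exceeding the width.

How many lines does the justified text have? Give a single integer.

Line 1: ['distance', 'keyboard'] (min_width=17, slack=2)
Line 2: ['knife', 'snow', 'blue'] (min_width=15, slack=4)
Line 3: ['take', 'moon', 'spoon'] (min_width=15, slack=4)
Line 4: ['magnetic', 'garden'] (min_width=15, slack=4)
Line 5: ['island', 'heart'] (min_width=12, slack=7)
Line 6: ['chapter', 'gentle'] (min_width=14, slack=5)
Line 7: ['north', 'open', 'chapter'] (min_width=18, slack=1)
Total lines: 7

Answer: 7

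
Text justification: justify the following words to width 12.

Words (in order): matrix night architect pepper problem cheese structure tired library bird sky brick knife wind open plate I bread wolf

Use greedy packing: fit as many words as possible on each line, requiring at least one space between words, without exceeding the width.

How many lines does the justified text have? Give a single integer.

Answer: 12

Derivation:
Line 1: ['matrix', 'night'] (min_width=12, slack=0)
Line 2: ['architect'] (min_width=9, slack=3)
Line 3: ['pepper'] (min_width=6, slack=6)
Line 4: ['problem'] (min_width=7, slack=5)
Line 5: ['cheese'] (min_width=6, slack=6)
Line 6: ['structure'] (min_width=9, slack=3)
Line 7: ['tired'] (min_width=5, slack=7)
Line 8: ['library', 'bird'] (min_width=12, slack=0)
Line 9: ['sky', 'brick'] (min_width=9, slack=3)
Line 10: ['knife', 'wind'] (min_width=10, slack=2)
Line 11: ['open', 'plate', 'I'] (min_width=12, slack=0)
Line 12: ['bread', 'wolf'] (min_width=10, slack=2)
Total lines: 12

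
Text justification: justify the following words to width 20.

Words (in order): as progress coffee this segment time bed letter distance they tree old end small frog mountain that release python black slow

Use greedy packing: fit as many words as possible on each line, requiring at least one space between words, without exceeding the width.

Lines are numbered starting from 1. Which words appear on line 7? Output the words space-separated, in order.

Answer: black slow

Derivation:
Line 1: ['as', 'progress', 'coffee'] (min_width=18, slack=2)
Line 2: ['this', 'segment', 'time'] (min_width=17, slack=3)
Line 3: ['bed', 'letter', 'distance'] (min_width=19, slack=1)
Line 4: ['they', 'tree', 'old', 'end'] (min_width=17, slack=3)
Line 5: ['small', 'frog', 'mountain'] (min_width=19, slack=1)
Line 6: ['that', 'release', 'python'] (min_width=19, slack=1)
Line 7: ['black', 'slow'] (min_width=10, slack=10)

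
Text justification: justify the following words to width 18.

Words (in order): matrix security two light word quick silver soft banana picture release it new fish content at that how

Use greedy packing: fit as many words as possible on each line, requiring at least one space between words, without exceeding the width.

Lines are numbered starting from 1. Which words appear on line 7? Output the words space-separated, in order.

Answer: that how

Derivation:
Line 1: ['matrix', 'security'] (min_width=15, slack=3)
Line 2: ['two', 'light', 'word'] (min_width=14, slack=4)
Line 3: ['quick', 'silver', 'soft'] (min_width=17, slack=1)
Line 4: ['banana', 'picture'] (min_width=14, slack=4)
Line 5: ['release', 'it', 'new'] (min_width=14, slack=4)
Line 6: ['fish', 'content', 'at'] (min_width=15, slack=3)
Line 7: ['that', 'how'] (min_width=8, slack=10)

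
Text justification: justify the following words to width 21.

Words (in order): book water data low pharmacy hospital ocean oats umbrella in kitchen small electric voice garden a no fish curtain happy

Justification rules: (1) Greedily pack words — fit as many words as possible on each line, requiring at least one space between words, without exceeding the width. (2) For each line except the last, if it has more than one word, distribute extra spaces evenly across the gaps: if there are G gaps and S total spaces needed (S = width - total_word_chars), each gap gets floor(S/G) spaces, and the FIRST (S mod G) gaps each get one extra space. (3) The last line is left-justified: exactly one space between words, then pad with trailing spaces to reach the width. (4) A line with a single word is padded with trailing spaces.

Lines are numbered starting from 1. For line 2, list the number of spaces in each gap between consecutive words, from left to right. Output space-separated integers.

Answer: 5

Derivation:
Line 1: ['book', 'water', 'data', 'low'] (min_width=19, slack=2)
Line 2: ['pharmacy', 'hospital'] (min_width=17, slack=4)
Line 3: ['ocean', 'oats', 'umbrella'] (min_width=19, slack=2)
Line 4: ['in', 'kitchen', 'small'] (min_width=16, slack=5)
Line 5: ['electric', 'voice', 'garden'] (min_width=21, slack=0)
Line 6: ['a', 'no', 'fish', 'curtain'] (min_width=17, slack=4)
Line 7: ['happy'] (min_width=5, slack=16)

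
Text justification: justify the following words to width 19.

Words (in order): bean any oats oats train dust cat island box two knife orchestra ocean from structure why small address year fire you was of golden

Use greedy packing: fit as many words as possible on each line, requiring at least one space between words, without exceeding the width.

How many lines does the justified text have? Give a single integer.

Answer: 8

Derivation:
Line 1: ['bean', 'any', 'oats', 'oats'] (min_width=18, slack=1)
Line 2: ['train', 'dust', 'cat'] (min_width=14, slack=5)
Line 3: ['island', 'box', 'two'] (min_width=14, slack=5)
Line 4: ['knife', 'orchestra'] (min_width=15, slack=4)
Line 5: ['ocean', 'from'] (min_width=10, slack=9)
Line 6: ['structure', 'why', 'small'] (min_width=19, slack=0)
Line 7: ['address', 'year', 'fire'] (min_width=17, slack=2)
Line 8: ['you', 'was', 'of', 'golden'] (min_width=17, slack=2)
Total lines: 8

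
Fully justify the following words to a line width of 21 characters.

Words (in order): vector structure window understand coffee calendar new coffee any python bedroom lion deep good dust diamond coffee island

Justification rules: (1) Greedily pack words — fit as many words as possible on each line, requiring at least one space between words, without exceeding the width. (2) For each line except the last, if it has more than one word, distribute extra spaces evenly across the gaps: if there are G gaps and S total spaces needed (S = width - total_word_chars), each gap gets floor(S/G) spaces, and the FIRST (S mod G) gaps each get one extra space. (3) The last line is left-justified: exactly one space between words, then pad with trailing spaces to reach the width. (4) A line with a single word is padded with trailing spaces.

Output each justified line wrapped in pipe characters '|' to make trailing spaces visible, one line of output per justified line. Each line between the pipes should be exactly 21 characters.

Line 1: ['vector', 'structure'] (min_width=16, slack=5)
Line 2: ['window', 'understand'] (min_width=17, slack=4)
Line 3: ['coffee', 'calendar', 'new'] (min_width=19, slack=2)
Line 4: ['coffee', 'any', 'python'] (min_width=17, slack=4)
Line 5: ['bedroom', 'lion', 'deep'] (min_width=17, slack=4)
Line 6: ['good', 'dust', 'diamond'] (min_width=17, slack=4)
Line 7: ['coffee', 'island'] (min_width=13, slack=8)

Answer: |vector      structure|
|window     understand|
|coffee  calendar  new|
|coffee   any   python|
|bedroom   lion   deep|
|good   dust   diamond|
|coffee island        |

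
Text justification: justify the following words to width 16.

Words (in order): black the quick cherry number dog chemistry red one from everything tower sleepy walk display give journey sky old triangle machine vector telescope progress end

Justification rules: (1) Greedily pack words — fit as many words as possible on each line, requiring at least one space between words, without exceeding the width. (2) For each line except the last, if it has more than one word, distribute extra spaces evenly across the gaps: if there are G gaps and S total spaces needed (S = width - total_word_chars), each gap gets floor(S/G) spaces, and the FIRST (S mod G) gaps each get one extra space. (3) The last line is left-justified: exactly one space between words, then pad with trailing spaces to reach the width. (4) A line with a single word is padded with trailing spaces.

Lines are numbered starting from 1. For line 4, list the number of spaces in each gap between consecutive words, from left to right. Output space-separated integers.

Answer: 3 3

Derivation:
Line 1: ['black', 'the', 'quick'] (min_width=15, slack=1)
Line 2: ['cherry', 'number'] (min_width=13, slack=3)
Line 3: ['dog', 'chemistry'] (min_width=13, slack=3)
Line 4: ['red', 'one', 'from'] (min_width=12, slack=4)
Line 5: ['everything', 'tower'] (min_width=16, slack=0)
Line 6: ['sleepy', 'walk'] (min_width=11, slack=5)
Line 7: ['display', 'give'] (min_width=12, slack=4)
Line 8: ['journey', 'sky', 'old'] (min_width=15, slack=1)
Line 9: ['triangle', 'machine'] (min_width=16, slack=0)
Line 10: ['vector', 'telescope'] (min_width=16, slack=0)
Line 11: ['progress', 'end'] (min_width=12, slack=4)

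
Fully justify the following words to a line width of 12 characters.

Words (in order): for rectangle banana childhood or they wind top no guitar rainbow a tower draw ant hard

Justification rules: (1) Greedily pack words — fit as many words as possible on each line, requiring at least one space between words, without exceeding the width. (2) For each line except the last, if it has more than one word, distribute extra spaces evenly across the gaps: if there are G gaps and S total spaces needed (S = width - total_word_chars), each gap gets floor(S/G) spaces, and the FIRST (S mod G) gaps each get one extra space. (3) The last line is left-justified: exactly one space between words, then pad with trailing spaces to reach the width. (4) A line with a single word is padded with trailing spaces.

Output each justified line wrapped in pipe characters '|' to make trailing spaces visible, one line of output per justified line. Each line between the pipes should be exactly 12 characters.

Line 1: ['for'] (min_width=3, slack=9)
Line 2: ['rectangle'] (min_width=9, slack=3)
Line 3: ['banana'] (min_width=6, slack=6)
Line 4: ['childhood', 'or'] (min_width=12, slack=0)
Line 5: ['they', 'wind'] (min_width=9, slack=3)
Line 6: ['top', 'no'] (min_width=6, slack=6)
Line 7: ['guitar'] (min_width=6, slack=6)
Line 8: ['rainbow', 'a'] (min_width=9, slack=3)
Line 9: ['tower', 'draw'] (min_width=10, slack=2)
Line 10: ['ant', 'hard'] (min_width=8, slack=4)

Answer: |for         |
|rectangle   |
|banana      |
|childhood or|
|they    wind|
|top       no|
|guitar      |
|rainbow    a|
|tower   draw|
|ant hard    |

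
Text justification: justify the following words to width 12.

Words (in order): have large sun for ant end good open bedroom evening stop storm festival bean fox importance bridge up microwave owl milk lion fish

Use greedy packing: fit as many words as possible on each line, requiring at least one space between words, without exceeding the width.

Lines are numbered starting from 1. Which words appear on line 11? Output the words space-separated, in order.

Line 1: ['have', 'large'] (min_width=10, slack=2)
Line 2: ['sun', 'for', 'ant'] (min_width=11, slack=1)
Line 3: ['end', 'good'] (min_width=8, slack=4)
Line 4: ['open', 'bedroom'] (min_width=12, slack=0)
Line 5: ['evening', 'stop'] (min_width=12, slack=0)
Line 6: ['storm'] (min_width=5, slack=7)
Line 7: ['festival'] (min_width=8, slack=4)
Line 8: ['bean', 'fox'] (min_width=8, slack=4)
Line 9: ['importance'] (min_width=10, slack=2)
Line 10: ['bridge', 'up'] (min_width=9, slack=3)
Line 11: ['microwave'] (min_width=9, slack=3)
Line 12: ['owl', 'milk'] (min_width=8, slack=4)
Line 13: ['lion', 'fish'] (min_width=9, slack=3)

Answer: microwave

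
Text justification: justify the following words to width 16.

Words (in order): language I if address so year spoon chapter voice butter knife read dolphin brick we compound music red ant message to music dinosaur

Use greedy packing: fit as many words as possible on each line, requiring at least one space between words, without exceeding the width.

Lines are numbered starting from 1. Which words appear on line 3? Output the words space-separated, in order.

Line 1: ['language', 'I', 'if'] (min_width=13, slack=3)
Line 2: ['address', 'so', 'year'] (min_width=15, slack=1)
Line 3: ['spoon', 'chapter'] (min_width=13, slack=3)
Line 4: ['voice', 'butter'] (min_width=12, slack=4)
Line 5: ['knife', 'read'] (min_width=10, slack=6)
Line 6: ['dolphin', 'brick', 'we'] (min_width=16, slack=0)
Line 7: ['compound', 'music'] (min_width=14, slack=2)
Line 8: ['red', 'ant', 'message'] (min_width=15, slack=1)
Line 9: ['to', 'music'] (min_width=8, slack=8)
Line 10: ['dinosaur'] (min_width=8, slack=8)

Answer: spoon chapter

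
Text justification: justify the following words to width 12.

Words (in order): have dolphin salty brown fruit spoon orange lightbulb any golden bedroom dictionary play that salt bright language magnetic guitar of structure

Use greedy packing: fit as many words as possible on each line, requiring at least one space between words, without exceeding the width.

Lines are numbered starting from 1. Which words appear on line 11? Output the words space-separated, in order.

Line 1: ['have', 'dolphin'] (min_width=12, slack=0)
Line 2: ['salty', 'brown'] (min_width=11, slack=1)
Line 3: ['fruit', 'spoon'] (min_width=11, slack=1)
Line 4: ['orange'] (min_width=6, slack=6)
Line 5: ['lightbulb'] (min_width=9, slack=3)
Line 6: ['any', 'golden'] (min_width=10, slack=2)
Line 7: ['bedroom'] (min_width=7, slack=5)
Line 8: ['dictionary'] (min_width=10, slack=2)
Line 9: ['play', 'that'] (min_width=9, slack=3)
Line 10: ['salt', 'bright'] (min_width=11, slack=1)
Line 11: ['language'] (min_width=8, slack=4)
Line 12: ['magnetic'] (min_width=8, slack=4)
Line 13: ['guitar', 'of'] (min_width=9, slack=3)
Line 14: ['structure'] (min_width=9, slack=3)

Answer: language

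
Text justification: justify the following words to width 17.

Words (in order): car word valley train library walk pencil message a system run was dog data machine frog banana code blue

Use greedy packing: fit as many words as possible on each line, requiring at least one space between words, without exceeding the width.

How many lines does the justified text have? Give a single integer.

Answer: 7

Derivation:
Line 1: ['car', 'word', 'valley'] (min_width=15, slack=2)
Line 2: ['train', 'library'] (min_width=13, slack=4)
Line 3: ['walk', 'pencil'] (min_width=11, slack=6)
Line 4: ['message', 'a', 'system'] (min_width=16, slack=1)
Line 5: ['run', 'was', 'dog', 'data'] (min_width=16, slack=1)
Line 6: ['machine', 'frog'] (min_width=12, slack=5)
Line 7: ['banana', 'code', 'blue'] (min_width=16, slack=1)
Total lines: 7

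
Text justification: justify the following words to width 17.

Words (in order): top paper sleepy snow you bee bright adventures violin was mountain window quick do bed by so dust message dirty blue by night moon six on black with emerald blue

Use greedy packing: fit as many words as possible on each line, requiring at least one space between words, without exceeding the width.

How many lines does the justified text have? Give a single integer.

Line 1: ['top', 'paper', 'sleepy'] (min_width=16, slack=1)
Line 2: ['snow', 'you', 'bee'] (min_width=12, slack=5)
Line 3: ['bright', 'adventures'] (min_width=17, slack=0)
Line 4: ['violin', 'was'] (min_width=10, slack=7)
Line 5: ['mountain', 'window'] (min_width=15, slack=2)
Line 6: ['quick', 'do', 'bed', 'by'] (min_width=15, slack=2)
Line 7: ['so', 'dust', 'message'] (min_width=15, slack=2)
Line 8: ['dirty', 'blue', 'by'] (min_width=13, slack=4)
Line 9: ['night', 'moon', 'six', 'on'] (min_width=17, slack=0)
Line 10: ['black', 'with'] (min_width=10, slack=7)
Line 11: ['emerald', 'blue'] (min_width=12, slack=5)
Total lines: 11

Answer: 11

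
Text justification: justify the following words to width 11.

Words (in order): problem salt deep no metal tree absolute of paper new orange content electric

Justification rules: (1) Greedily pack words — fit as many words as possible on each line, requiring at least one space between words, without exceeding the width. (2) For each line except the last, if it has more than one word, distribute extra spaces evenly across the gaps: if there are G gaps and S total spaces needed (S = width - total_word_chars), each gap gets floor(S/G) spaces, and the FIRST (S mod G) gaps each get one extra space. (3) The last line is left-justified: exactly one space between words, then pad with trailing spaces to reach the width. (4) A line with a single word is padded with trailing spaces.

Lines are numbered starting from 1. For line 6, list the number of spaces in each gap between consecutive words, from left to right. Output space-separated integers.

Answer: 3

Derivation:
Line 1: ['problem'] (min_width=7, slack=4)
Line 2: ['salt', 'deep'] (min_width=9, slack=2)
Line 3: ['no', 'metal'] (min_width=8, slack=3)
Line 4: ['tree'] (min_width=4, slack=7)
Line 5: ['absolute', 'of'] (min_width=11, slack=0)
Line 6: ['paper', 'new'] (min_width=9, slack=2)
Line 7: ['orange'] (min_width=6, slack=5)
Line 8: ['content'] (min_width=7, slack=4)
Line 9: ['electric'] (min_width=8, slack=3)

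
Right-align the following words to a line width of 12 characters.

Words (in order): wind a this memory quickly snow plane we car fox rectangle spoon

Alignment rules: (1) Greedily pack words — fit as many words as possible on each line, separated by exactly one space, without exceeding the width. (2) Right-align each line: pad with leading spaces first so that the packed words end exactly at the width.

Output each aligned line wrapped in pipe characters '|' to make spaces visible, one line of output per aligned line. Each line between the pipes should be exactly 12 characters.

Line 1: ['wind', 'a', 'this'] (min_width=11, slack=1)
Line 2: ['memory'] (min_width=6, slack=6)
Line 3: ['quickly', 'snow'] (min_width=12, slack=0)
Line 4: ['plane', 'we', 'car'] (min_width=12, slack=0)
Line 5: ['fox'] (min_width=3, slack=9)
Line 6: ['rectangle'] (min_width=9, slack=3)
Line 7: ['spoon'] (min_width=5, slack=7)

Answer: | wind a this|
|      memory|
|quickly snow|
|plane we car|
|         fox|
|   rectangle|
|       spoon|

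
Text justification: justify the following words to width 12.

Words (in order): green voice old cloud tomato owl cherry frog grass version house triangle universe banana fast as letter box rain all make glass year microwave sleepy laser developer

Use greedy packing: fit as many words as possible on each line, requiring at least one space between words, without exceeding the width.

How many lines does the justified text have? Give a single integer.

Line 1: ['green', 'voice'] (min_width=11, slack=1)
Line 2: ['old', 'cloud'] (min_width=9, slack=3)
Line 3: ['tomato', 'owl'] (min_width=10, slack=2)
Line 4: ['cherry', 'frog'] (min_width=11, slack=1)
Line 5: ['grass'] (min_width=5, slack=7)
Line 6: ['version'] (min_width=7, slack=5)
Line 7: ['house'] (min_width=5, slack=7)
Line 8: ['triangle'] (min_width=8, slack=4)
Line 9: ['universe'] (min_width=8, slack=4)
Line 10: ['banana', 'fast'] (min_width=11, slack=1)
Line 11: ['as', 'letter'] (min_width=9, slack=3)
Line 12: ['box', 'rain', 'all'] (min_width=12, slack=0)
Line 13: ['make', 'glass'] (min_width=10, slack=2)
Line 14: ['year'] (min_width=4, slack=8)
Line 15: ['microwave'] (min_width=9, slack=3)
Line 16: ['sleepy', 'laser'] (min_width=12, slack=0)
Line 17: ['developer'] (min_width=9, slack=3)
Total lines: 17

Answer: 17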